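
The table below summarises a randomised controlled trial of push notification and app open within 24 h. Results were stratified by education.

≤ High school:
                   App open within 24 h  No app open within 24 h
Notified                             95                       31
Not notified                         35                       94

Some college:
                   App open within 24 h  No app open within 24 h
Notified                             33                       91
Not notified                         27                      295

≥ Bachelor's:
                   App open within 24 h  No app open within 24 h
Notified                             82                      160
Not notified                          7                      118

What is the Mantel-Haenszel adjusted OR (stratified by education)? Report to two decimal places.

6.49

OR_MH = Σ(aᵢdᵢ/nᵢ) / Σ(bᵢcᵢ/nᵢ), where nᵢ is the stratum total.
Stratum 1 (≤ High school): n = 255; a·d/n = 95·94/255 = 35.0196; b·c/n = 31·35/255 = 4.2549
Stratum 2 (Some college): n = 446; a·d/n = 33·295/446 = 21.8274; b·c/n = 91·27/446 = 5.5090
Stratum 3 (≥ Bachelor's): n = 367; a·d/n = 82·118/367 = 26.3651; b·c/n = 160·7/367 = 3.0518
OR_MH = (35.0196 + 21.8274 + 26.3651) / (4.2549 + 5.5090 + 3.0518) = 83.2121 / 12.8156 = 6.49301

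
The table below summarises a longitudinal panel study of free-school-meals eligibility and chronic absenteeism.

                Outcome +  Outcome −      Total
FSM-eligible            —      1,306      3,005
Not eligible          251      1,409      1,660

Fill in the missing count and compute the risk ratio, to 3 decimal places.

3.739

The missing cell is in the exposed row: 3005 − 1306 = 1699.
So a = 1699, b = 1306, c = 251, d = 1409.
RR = [a/(a+b)] / [c/(c+d)] = (1699/3005) / (251/1660) = 0.56539/0.15120 = 3.73924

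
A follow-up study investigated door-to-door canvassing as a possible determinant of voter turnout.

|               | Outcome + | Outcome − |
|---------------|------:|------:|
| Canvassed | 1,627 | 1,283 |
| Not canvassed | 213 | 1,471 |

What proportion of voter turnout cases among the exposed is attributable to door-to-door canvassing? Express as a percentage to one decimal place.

Cells: a = 1627, b = 1283, c = 213, d = 1471.
Risk in exposed = 1627/2910 = 0.55911; risk in unexposed = 213/1684 = 0.12648.
RR = 0.55911/0.12648 = 4.42035
AR% = (RR − 1)/RR × 100 = (4.42035 − 1)/4.42035 × 100 = 77.3774%

77.4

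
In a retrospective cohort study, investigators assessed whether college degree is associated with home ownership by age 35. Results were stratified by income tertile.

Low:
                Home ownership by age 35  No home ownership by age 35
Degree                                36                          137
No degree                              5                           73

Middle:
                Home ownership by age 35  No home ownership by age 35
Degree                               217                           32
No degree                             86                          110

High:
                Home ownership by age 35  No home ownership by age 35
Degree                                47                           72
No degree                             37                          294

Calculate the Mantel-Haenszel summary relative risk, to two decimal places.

RR_MH = Σ(aᵢ·n₀ᵢ/nᵢ) / Σ(cᵢ·n₁ᵢ/nᵢ), with n₁ᵢ = aᵢ+bᵢ (exposed), n₀ᵢ = cᵢ+dᵢ (unexposed), nᵢ = n₁ᵢ+n₀ᵢ.
Stratum 1 (Low): n₁ = 173, n₀ = 78, n = 251; a·n₀/n = 36·78/251 = 11.1873; c·n₁/n = 5·173/251 = 3.4462
Stratum 2 (Middle): n₁ = 249, n₀ = 196, n = 445; a·n₀/n = 217·196/445 = 95.5775; c·n₁/n = 86·249/445 = 48.1213
Stratum 3 (High): n₁ = 119, n₀ = 331, n = 450; a·n₀/n = 47·331/450 = 34.5711; c·n₁/n = 37·119/450 = 9.7844
RR_MH = (11.1873 + 95.5775 + 34.5711) / (3.4462 + 48.1213 + 9.7844) = 141.3359 / 61.3520 = 2.30369

2.30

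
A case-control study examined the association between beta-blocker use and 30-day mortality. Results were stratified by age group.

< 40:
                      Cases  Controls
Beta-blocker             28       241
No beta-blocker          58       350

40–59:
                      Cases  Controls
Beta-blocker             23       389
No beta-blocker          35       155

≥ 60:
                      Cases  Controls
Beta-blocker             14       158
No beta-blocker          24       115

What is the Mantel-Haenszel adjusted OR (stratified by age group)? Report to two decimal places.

OR_MH = Σ(aᵢdᵢ/nᵢ) / Σ(bᵢcᵢ/nᵢ), where nᵢ is the stratum total.
Stratum 1 (< 40): n = 677; a·d/n = 28·350/677 = 14.4756; b·c/n = 241·58/677 = 20.6470
Stratum 2 (40–59): n = 602; a·d/n = 23·155/602 = 5.9219; b·c/n = 389·35/602 = 22.6163
Stratum 3 (≥ 60): n = 311; a·d/n = 14·115/311 = 5.1768; b·c/n = 158·24/311 = 12.1929
OR_MH = (14.4756 + 5.9219 + 5.1768) / (20.6470 + 22.6163 + 12.1929) = 25.5744 / 55.4562 = 0.46116

0.46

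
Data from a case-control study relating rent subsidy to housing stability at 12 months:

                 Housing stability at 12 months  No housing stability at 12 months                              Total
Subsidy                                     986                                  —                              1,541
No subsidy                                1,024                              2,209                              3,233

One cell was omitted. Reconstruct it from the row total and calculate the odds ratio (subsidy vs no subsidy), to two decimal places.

3.83

The missing cell is in the exposed row: 1541 − 986 = 555.
So a = 986, b = 555, c = 1024, d = 2209.
OR = (a·d)/(b·c) = (986 × 2209) / (555 × 1024) = 2178074 / 568320 = 3.83248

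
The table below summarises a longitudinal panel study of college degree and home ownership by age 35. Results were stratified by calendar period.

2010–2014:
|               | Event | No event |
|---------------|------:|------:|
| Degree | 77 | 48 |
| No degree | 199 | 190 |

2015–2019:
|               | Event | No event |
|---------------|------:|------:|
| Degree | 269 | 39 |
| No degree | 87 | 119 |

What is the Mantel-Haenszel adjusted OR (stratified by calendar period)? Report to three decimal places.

3.603

OR_MH = Σ(aᵢdᵢ/nᵢ) / Σ(bᵢcᵢ/nᵢ), where nᵢ is the stratum total.
Stratum 1 (2010–2014): n = 514; a·d/n = 77·190/514 = 28.4630; b·c/n = 48·199/514 = 18.5837
Stratum 2 (2015–2019): n = 514; a·d/n = 269·119/514 = 62.2782; b·c/n = 39·87/514 = 6.6012
OR_MH = (28.4630 + 62.2782) / (18.5837 + 6.6012) = 90.7412 / 25.1848 = 3.60301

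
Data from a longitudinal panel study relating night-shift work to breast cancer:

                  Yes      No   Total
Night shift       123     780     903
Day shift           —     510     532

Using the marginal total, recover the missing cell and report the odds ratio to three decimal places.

3.656

The missing cell is in the unexposed row: 532 − 510 = 22.
So a = 123, b = 780, c = 22, d = 510.
OR = (a·d)/(b·c) = (123 × 510) / (780 × 22) = 62730 / 17160 = 3.65559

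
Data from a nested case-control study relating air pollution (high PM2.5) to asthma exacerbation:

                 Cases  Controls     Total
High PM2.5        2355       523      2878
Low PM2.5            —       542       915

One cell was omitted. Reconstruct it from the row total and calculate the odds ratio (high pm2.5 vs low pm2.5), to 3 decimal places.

The missing cell is in the unexposed row: 915 − 542 = 373.
So a = 2355, b = 523, c = 373, d = 542.
OR = (a·d)/(b·c) = (2355 × 542) / (523 × 373) = 1276410 / 195079 = 6.54304

6.543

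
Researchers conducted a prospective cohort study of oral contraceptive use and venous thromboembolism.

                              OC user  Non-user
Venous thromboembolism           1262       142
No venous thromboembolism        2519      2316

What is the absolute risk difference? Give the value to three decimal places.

Reading the table with exposure as columns: a = 1262 (OC user, case), b = 2519 (OC user, non-case), c = 142 (Non-user, case), d = 2316.
Risk in exposed = 1262/3781 = 0.333774; risk in unexposed = 142/2458 = 0.057771.
Risk difference = 0.333774 − 0.057771 = 0.276004

0.276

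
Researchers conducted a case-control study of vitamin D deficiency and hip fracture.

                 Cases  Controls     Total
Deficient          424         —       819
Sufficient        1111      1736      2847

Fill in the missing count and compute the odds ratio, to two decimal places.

The missing cell is in the exposed row: 819 − 424 = 395.
So a = 424, b = 395, c = 1111, d = 1736.
OR = (a·d)/(b·c) = (424 × 1736) / (395 × 1111) = 736064 / 438845 = 1.67728

1.68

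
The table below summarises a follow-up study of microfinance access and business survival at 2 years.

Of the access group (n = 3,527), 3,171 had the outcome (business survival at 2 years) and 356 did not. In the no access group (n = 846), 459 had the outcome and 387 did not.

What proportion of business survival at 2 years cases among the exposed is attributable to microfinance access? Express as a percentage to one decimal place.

From the description: a = 3171, b = 356, c = 459, d = 387.
Risk in exposed = 3171/3527 = 0.89906; risk in unexposed = 459/846 = 0.54255.
RR = 0.89906/0.54255 = 1.65710
AR% = (RR − 1)/RR × 100 = (1.65710 − 1)/1.65710 × 100 = 39.6536%

39.7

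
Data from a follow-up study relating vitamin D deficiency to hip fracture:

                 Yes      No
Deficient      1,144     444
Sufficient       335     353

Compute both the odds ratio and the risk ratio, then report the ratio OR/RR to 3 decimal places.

Cells: a = 1144, b = 444, c = 335, d = 353.
OR = (1144·353)/(444·335) = 403832/148740 = 2.71502
Risk in exposed = 1144/1588 = 0.72040; risk in unexposed = 335/688 = 0.48692; RR = 1.47951
OR/RR = 2.71502 / 1.47951 = 1.83507
The outcome is not rare, so the OR lies further from 1 than the RR.

1.835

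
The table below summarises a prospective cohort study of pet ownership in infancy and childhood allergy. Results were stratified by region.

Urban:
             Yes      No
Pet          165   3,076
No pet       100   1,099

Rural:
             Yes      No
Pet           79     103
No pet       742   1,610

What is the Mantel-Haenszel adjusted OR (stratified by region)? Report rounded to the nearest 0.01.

OR_MH = Σ(aᵢdᵢ/nᵢ) / Σ(bᵢcᵢ/nᵢ), where nᵢ is the stratum total.
Stratum 1 (Urban): n = 4440; a·d/n = 165·1099/4440 = 40.8412; b·c/n = 3076·100/4440 = 69.2793
Stratum 2 (Rural): n = 2534; a·d/n = 79·1610/2534 = 50.1934; b·c/n = 103·742/2534 = 30.1602
OR_MH = (40.8412 + 50.1934) / (69.2793 + 30.1602) = 91.0346 / 99.4395 = 0.91548

0.92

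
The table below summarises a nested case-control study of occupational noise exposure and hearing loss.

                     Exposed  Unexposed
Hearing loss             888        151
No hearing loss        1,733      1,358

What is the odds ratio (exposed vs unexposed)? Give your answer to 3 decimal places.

Reading the table with exposure as columns: a = 888 (Exposed, case), b = 1733 (Exposed, non-case), c = 151 (Unexposed, case), d = 1358.
OR = (a·d)/(b·c) = (888 × 1358) / (1733 × 151) = 1205904 / 261683 = 4.60826
The odds of hearing loss are about 4.61 times as high in the exposed group.

4.608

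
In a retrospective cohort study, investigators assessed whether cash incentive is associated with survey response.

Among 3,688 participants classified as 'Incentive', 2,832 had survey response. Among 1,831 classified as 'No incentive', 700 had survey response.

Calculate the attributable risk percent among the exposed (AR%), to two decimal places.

From the description: a = 2832, b = 856, c = 700, d = 1131.
Risk in exposed = 2832/3688 = 0.76790; risk in unexposed = 700/1831 = 0.38230.
RR = 0.76790/0.38230 = 2.00860
AR% = (RR − 1)/RR × 100 = (2.00860 − 1)/2.00860 × 100 = 50.2140%

50.21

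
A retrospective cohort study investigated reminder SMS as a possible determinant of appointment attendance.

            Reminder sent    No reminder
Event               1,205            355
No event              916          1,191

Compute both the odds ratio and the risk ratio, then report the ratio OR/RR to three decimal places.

Reading the table with exposure as columns: a = 1205 (Reminder sent, case), b = 916 (Reminder sent, non-case), c = 355 (No reminder, case), d = 1191.
OR = (1205·1191)/(916·355) = 1435155/325180 = 4.41342
Risk in exposed = 1205/2121 = 0.56813; risk in unexposed = 355/1546 = 0.22962; RR = 2.47416
OR/RR = 4.41342 / 2.47416 = 1.78381
The outcome is not rare, so the OR lies further from 1 than the RR.

1.784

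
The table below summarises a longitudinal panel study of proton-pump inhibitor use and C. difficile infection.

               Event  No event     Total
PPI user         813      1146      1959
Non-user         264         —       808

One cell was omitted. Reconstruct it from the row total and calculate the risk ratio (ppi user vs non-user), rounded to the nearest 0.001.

1.270

The missing cell is in the unexposed row: 808 − 264 = 544.
So a = 813, b = 1146, c = 264, d = 544.
RR = [a/(a+b)] / [c/(c+d)] = (813/1959) / (264/808) = 0.41501/0.32673 = 1.27017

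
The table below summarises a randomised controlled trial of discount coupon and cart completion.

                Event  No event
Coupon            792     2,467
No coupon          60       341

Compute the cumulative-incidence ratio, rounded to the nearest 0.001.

1.624

Cells: a = 792, b = 2467, c = 60, d = 341.
Risk in exposed = 792/3259 = 0.24302; risk in unexposed = 60/401 = 0.14963.
RR = 0.24302 / 0.14963 = 1.62418
The risk among the exposed is 1.62 times that among the unexposed.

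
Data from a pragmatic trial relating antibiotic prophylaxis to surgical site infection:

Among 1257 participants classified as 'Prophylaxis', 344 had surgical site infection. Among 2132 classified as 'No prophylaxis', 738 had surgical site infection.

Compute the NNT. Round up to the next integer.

Risk in treated group = 344/1257 = 0.27367; risk in control = 738/2132 = 0.34615.
Absolute risk reduction = 0.34615 − 0.27367 = 0.07249
NNT = 1 / ARR = 1 / 0.07249 = 13.796 → round up → 14

14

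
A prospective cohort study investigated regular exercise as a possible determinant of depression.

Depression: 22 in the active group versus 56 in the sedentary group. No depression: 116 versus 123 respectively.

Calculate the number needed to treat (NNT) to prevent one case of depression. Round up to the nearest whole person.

7

Risk in treated group = 22/138 = 0.15942; risk in control = 56/179 = 0.31285.
Absolute risk reduction = 0.31285 − 0.15942 = 0.15343
NNT = 1 / ARR = 1 / 0.15343 = 6.518 → round up → 7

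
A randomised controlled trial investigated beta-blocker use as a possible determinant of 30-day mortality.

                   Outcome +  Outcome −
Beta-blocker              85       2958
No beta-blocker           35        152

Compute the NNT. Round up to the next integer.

7

Risk in treated group = 85/3043 = 0.02793; risk in control = 35/187 = 0.18717.
Absolute risk reduction = 0.18717 − 0.02793 = 0.15923
NNT = 1 / ARR = 1 / 0.15923 = 6.280 → round up → 7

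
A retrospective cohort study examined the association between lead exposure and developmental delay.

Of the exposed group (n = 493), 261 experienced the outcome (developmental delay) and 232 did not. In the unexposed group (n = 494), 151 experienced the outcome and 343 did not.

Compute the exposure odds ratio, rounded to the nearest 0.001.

From the description: a = 261, b = 232, c = 151, d = 343.
OR = (a·d)/(b·c) = (261 × 343) / (232 × 151) = 89523 / 35032 = 2.55546
The odds of developmental delay are about 2.56 times as high in the exposed group.

2.555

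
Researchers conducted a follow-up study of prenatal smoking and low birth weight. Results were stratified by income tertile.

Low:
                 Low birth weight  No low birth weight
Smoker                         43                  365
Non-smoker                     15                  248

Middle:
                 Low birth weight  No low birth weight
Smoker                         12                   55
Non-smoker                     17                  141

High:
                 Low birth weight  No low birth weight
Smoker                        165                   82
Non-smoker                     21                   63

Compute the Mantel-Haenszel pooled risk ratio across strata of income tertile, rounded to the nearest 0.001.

RR_MH = Σ(aᵢ·n₀ᵢ/nᵢ) / Σ(cᵢ·n₁ᵢ/nᵢ), with n₁ᵢ = aᵢ+bᵢ (exposed), n₀ᵢ = cᵢ+dᵢ (unexposed), nᵢ = n₁ᵢ+n₀ᵢ.
Stratum 1 (Low): n₁ = 408, n₀ = 263, n = 671; a·n₀/n = 43·263/671 = 16.8539; c·n₁/n = 15·408/671 = 9.1207
Stratum 2 (Middle): n₁ = 67, n₀ = 158, n = 225; a·n₀/n = 12·158/225 = 8.4267; c·n₁/n = 17·67/225 = 5.0622
Stratum 3 (High): n₁ = 247, n₀ = 84, n = 331; a·n₀/n = 165·84/331 = 41.8731; c·n₁/n = 21·247/331 = 15.6707
RR_MH = (16.8539 + 8.4267 + 41.8731) / (9.1207 + 5.0622 + 15.6707) = 67.1537 / 29.8536 = 2.24943

2.249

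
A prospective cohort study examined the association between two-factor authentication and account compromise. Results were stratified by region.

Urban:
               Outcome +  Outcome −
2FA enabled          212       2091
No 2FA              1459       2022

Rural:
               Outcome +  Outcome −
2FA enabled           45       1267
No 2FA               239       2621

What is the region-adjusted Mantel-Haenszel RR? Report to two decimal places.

0.24

RR_MH = Σ(aᵢ·n₀ᵢ/nᵢ) / Σ(cᵢ·n₁ᵢ/nᵢ), with n₁ᵢ = aᵢ+bᵢ (exposed), n₀ᵢ = cᵢ+dᵢ (unexposed), nᵢ = n₁ᵢ+n₀ᵢ.
Stratum 1 (Urban): n₁ = 2303, n₀ = 3481, n = 5784; a·n₀/n = 212·3481/5784 = 127.5885; c·n₁/n = 1459·2303/5784 = 580.9262
Stratum 2 (Rural): n₁ = 1312, n₀ = 2860, n = 4172; a·n₀/n = 45·2860/4172 = 30.8485; c·n₁/n = 239·1312/4172 = 75.1601
RR_MH = (127.5885 + 30.8485) / (580.9262 + 75.1601) = 158.4370 / 656.0863 = 0.24149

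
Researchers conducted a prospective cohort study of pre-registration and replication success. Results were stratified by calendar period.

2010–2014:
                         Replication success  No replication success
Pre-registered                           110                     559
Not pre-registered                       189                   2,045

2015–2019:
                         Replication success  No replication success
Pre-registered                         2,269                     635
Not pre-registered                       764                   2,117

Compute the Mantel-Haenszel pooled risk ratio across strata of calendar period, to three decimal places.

2.844

RR_MH = Σ(aᵢ·n₀ᵢ/nᵢ) / Σ(cᵢ·n₁ᵢ/nᵢ), with n₁ᵢ = aᵢ+bᵢ (exposed), n₀ᵢ = cᵢ+dᵢ (unexposed), nᵢ = n₁ᵢ+n₀ᵢ.
Stratum 1 (2010–2014): n₁ = 669, n₀ = 2234, n = 2903; a·n₀/n = 110·2234/2903 = 84.6504; c·n₁/n = 189·669/2903 = 43.5553
Stratum 2 (2015–2019): n₁ = 2904, n₀ = 2881, n = 5785; a·n₀/n = 2269·2881/5785 = 1129.9895; c·n₁/n = 764·2904/5785 = 383.5188
RR_MH = (84.6504 + 1129.9895) / (43.5553 + 383.5188) = 1214.6398 / 427.0740 = 2.84410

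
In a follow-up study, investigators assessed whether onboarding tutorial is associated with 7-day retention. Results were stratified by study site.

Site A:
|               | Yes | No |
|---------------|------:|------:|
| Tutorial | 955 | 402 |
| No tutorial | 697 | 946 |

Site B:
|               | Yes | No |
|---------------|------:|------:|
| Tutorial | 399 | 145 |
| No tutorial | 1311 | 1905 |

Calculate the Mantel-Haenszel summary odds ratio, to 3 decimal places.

3.496

OR_MH = Σ(aᵢdᵢ/nᵢ) / Σ(bᵢcᵢ/nᵢ), where nᵢ is the stratum total.
Stratum 1 (Site A): n = 3000; a·d/n = 955·946/3000 = 301.1433; b·c/n = 402·697/3000 = 93.3980
Stratum 2 (Site B): n = 3760; a·d/n = 399·1905/3760 = 202.1529; b·c/n = 145·1311/3760 = 50.5572
OR_MH = (301.1433 + 202.1529) / (93.3980 + 50.5572) = 503.2963 / 143.9552 = 3.49620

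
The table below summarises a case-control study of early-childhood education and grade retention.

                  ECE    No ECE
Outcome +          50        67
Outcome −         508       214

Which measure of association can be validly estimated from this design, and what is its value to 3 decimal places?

0.314

Reading the table with exposure as columns: a = 50 (ECE, case), b = 508 (ECE, non-case), c = 67 (No ECE, case), d = 214.
This is a case-control study: participants were sampled on outcome status, so risks in the source population cannot be estimated directly — relative risk is not valid here. The odds ratio is the appropriate measure.
OR = (a·d)/(b·c) = (50 × 214) / (508 × 67) = 10700 / 34036 = 0.31437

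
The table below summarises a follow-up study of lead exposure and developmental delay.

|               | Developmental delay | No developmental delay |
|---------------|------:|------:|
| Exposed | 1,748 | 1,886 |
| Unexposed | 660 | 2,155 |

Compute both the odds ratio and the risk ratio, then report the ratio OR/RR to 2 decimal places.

1.48

Cells: a = 1748, b = 1886, c = 660, d = 2155.
OR = (1748·2155)/(1886·660) = 3766940/1244760 = 3.02624
Risk in exposed = 1748/3634 = 0.48101; risk in unexposed = 660/2815 = 0.23446; RR = 2.05159
OR/RR = 3.02624 / 2.05159 = 1.47507
The outcome is not rare, so the OR lies further from 1 than the RR.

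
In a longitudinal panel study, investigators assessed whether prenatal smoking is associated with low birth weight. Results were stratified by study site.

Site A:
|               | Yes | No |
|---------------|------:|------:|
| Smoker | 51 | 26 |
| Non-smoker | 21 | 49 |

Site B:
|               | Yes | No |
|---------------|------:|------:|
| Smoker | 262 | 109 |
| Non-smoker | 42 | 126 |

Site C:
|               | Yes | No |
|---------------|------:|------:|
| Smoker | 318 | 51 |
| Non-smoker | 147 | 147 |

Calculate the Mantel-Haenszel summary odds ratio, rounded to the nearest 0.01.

OR_MH = Σ(aᵢdᵢ/nᵢ) / Σ(bᵢcᵢ/nᵢ), where nᵢ is the stratum total.
Stratum 1 (Site A): n = 147; a·d/n = 51·49/147 = 17.0000; b·c/n = 26·21/147 = 3.7143
Stratum 2 (Site B): n = 539; a·d/n = 262·126/539 = 61.2468; b·c/n = 109·42/539 = 8.4935
Stratum 3 (Site C): n = 663; a·d/n = 318·147/663 = 70.5068; b·c/n = 51·147/663 = 11.3077
OR_MH = (17.0000 + 61.2468 + 70.5068) / (3.7143 + 8.4935 + 11.3077) = 148.7535 / 23.5155 = 6.32577

6.33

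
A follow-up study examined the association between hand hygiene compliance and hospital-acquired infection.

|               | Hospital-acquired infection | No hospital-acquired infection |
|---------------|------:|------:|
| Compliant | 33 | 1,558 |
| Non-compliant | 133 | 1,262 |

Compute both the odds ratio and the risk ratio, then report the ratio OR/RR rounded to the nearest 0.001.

0.924

Cells: a = 33, b = 1558, c = 133, d = 1262.
OR = (33·1262)/(1558·133) = 41646/207214 = 0.20098
Risk in exposed = 33/1591 = 0.02074; risk in unexposed = 133/1395 = 0.09534; RR = 0.21755
OR/RR = 0.20098 / 0.21755 = 0.92382
The outcome is rare in both groups, so OR ≈ RR (ratio near 1).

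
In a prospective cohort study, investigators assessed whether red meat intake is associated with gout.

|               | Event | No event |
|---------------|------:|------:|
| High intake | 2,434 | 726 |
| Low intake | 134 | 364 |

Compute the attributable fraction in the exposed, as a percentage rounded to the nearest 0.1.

Cells: a = 2434, b = 726, c = 134, d = 364.
Risk in exposed = 2434/3160 = 0.77025; risk in unexposed = 134/498 = 0.26908.
RR = 0.77025/0.26908 = 2.86258
AR% = (RR − 1)/RR × 100 = (2.86258 − 1)/2.86258 × 100 = 65.0665%

65.1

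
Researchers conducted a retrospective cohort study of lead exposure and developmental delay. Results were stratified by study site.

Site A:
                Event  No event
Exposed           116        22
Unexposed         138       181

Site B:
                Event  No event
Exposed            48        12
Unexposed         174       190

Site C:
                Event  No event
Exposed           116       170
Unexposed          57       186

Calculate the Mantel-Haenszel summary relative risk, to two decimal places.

RR_MH = Σ(aᵢ·n₀ᵢ/nᵢ) / Σ(cᵢ·n₁ᵢ/nᵢ), with n₁ᵢ = aᵢ+bᵢ (exposed), n₀ᵢ = cᵢ+dᵢ (unexposed), nᵢ = n₁ᵢ+n₀ᵢ.
Stratum 1 (Site A): n₁ = 138, n₀ = 319, n = 457; a·n₀/n = 116·319/457 = 80.9716; c·n₁/n = 138·138/457 = 41.6718
Stratum 2 (Site B): n₁ = 60, n₀ = 364, n = 424; a·n₀/n = 48·364/424 = 41.2075; c·n₁/n = 174·60/424 = 24.6226
Stratum 3 (Site C): n₁ = 286, n₀ = 243, n = 529; a·n₀/n = 116·243/529 = 53.2854; c·n₁/n = 57·286/529 = 30.8166
RR_MH = (80.9716 + 41.2075 + 53.2854) / (41.6718 + 24.6226 + 30.8166) = 175.4645 / 97.1110 = 1.80684

1.81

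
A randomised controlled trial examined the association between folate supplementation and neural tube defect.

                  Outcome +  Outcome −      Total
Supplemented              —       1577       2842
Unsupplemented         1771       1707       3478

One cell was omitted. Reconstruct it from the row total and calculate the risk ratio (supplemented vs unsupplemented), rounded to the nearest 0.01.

0.87

The missing cell is in the exposed row: 2842 − 1577 = 1265.
So a = 1265, b = 1577, c = 1771, d = 1707.
RR = [a/(a+b)] / [c/(c+d)] = (1265/2842) / (1771/3478) = 0.44511/0.50920 = 0.87413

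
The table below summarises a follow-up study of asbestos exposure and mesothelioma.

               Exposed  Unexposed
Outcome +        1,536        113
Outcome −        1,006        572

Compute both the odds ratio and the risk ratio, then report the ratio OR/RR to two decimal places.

Reading the table with exposure as columns: a = 1536 (Exposed, case), b = 1006 (Exposed, non-case), c = 113 (Unexposed, case), d = 572.
OR = (1536·572)/(1006·113) = 878592/113678 = 7.72878
Risk in exposed = 1536/2542 = 0.60425; risk in unexposed = 113/685 = 0.16496; RR = 3.66292
OR/RR = 7.72878 / 3.66292 = 2.11000
The outcome is not rare, so the OR lies further from 1 than the RR.

2.11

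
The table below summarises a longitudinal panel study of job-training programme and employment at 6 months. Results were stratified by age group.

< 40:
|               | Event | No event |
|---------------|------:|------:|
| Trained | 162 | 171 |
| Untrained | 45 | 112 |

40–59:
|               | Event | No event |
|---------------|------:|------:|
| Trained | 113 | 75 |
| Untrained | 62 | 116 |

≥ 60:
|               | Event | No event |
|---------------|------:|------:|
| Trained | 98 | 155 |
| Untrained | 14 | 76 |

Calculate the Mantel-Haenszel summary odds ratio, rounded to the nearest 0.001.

OR_MH = Σ(aᵢdᵢ/nᵢ) / Σ(bᵢcᵢ/nᵢ), where nᵢ is the stratum total.
Stratum 1 (< 40): n = 490; a·d/n = 162·112/490 = 37.0286; b·c/n = 171·45/490 = 15.7041
Stratum 2 (40–59): n = 366; a·d/n = 113·116/366 = 35.8142; b·c/n = 75·62/366 = 12.7049
Stratum 3 (≥ 60): n = 343; a·d/n = 98·76/343 = 21.7143; b·c/n = 155·14/343 = 6.3265
OR_MH = (37.0286 + 35.8142 + 21.7143) / (15.7041 + 12.7049 + 6.3265) = 94.5571 / 34.7355 = 2.72220

2.722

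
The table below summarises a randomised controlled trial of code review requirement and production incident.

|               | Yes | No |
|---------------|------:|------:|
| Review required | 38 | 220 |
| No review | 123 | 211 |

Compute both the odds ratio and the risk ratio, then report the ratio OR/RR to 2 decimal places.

0.74

Cells: a = 38, b = 220, c = 123, d = 211.
OR = (38·211)/(220·123) = 8018/27060 = 0.29630
Risk in exposed = 38/258 = 0.14729; risk in unexposed = 123/334 = 0.36826; RR = 0.39995
OR/RR = 0.29630 / 0.39995 = 0.74085
The outcome is not rare, so the OR lies further from 1 than the RR.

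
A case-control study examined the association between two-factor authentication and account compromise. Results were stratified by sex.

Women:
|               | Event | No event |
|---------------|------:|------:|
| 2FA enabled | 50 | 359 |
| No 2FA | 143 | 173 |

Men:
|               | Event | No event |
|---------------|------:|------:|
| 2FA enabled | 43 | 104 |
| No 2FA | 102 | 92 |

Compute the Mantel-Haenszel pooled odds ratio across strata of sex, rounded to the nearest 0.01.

OR_MH = Σ(aᵢdᵢ/nᵢ) / Σ(bᵢcᵢ/nᵢ), where nᵢ is the stratum total.
Stratum 1 (Women): n = 725; a·d/n = 50·173/725 = 11.9310; b·c/n = 359·143/725 = 70.8097
Stratum 2 (Men): n = 341; a·d/n = 43·92/341 = 11.6012; b·c/n = 104·102/341 = 31.1085
OR_MH = (11.9310 + 11.6012) / (70.8097 + 31.1085) = 23.5322 / 101.9182 = 0.23089

0.23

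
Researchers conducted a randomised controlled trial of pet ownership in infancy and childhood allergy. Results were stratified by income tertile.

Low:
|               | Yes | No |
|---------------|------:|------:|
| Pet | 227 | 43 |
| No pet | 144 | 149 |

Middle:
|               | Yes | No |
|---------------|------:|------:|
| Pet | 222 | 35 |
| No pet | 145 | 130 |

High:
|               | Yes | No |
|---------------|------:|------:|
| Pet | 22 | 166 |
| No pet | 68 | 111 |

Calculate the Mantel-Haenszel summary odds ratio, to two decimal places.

2.36

OR_MH = Σ(aᵢdᵢ/nᵢ) / Σ(bᵢcᵢ/nᵢ), where nᵢ is the stratum total.
Stratum 1 (Low): n = 563; a·d/n = 227·149/563 = 60.0764; b·c/n = 43·144/563 = 10.9982
Stratum 2 (Middle): n = 532; a·d/n = 222·130/532 = 54.2481; b·c/n = 35·145/532 = 9.5395
Stratum 3 (High): n = 367; a·d/n = 22·111/367 = 6.6540; b·c/n = 166·68/367 = 30.7575
OR_MH = (60.0764 + 54.2481 + 6.6540) / (10.9982 + 9.5395 + 30.7575) = 120.9784 / 51.2952 = 2.35848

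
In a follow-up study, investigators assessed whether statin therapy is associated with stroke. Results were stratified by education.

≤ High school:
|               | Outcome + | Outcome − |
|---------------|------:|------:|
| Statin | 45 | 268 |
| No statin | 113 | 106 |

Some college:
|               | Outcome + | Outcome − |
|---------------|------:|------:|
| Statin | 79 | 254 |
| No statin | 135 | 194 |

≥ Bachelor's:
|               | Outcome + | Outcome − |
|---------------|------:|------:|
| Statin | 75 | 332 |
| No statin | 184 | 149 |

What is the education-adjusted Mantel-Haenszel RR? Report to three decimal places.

0.389

RR_MH = Σ(aᵢ·n₀ᵢ/nᵢ) / Σ(cᵢ·n₁ᵢ/nᵢ), with n₁ᵢ = aᵢ+bᵢ (exposed), n₀ᵢ = cᵢ+dᵢ (unexposed), nᵢ = n₁ᵢ+n₀ᵢ.
Stratum 1 (≤ High school): n₁ = 313, n₀ = 219, n = 532; a·n₀/n = 45·219/532 = 18.5244; c·n₁/n = 113·313/532 = 66.4831
Stratum 2 (Some college): n₁ = 333, n₀ = 329, n = 662; a·n₀/n = 79·329/662 = 39.2613; c·n₁/n = 135·333/662 = 67.9079
Stratum 3 (≥ Bachelor's): n₁ = 407, n₀ = 333, n = 740; a·n₀/n = 75·333/740 = 33.7500; c·n₁/n = 184·407/740 = 101.2000
RR_MH = (18.5244 + 39.2613 + 33.7500) / (66.4831 + 67.9079 + 101.2000) = 91.5358 / 235.5909 = 0.38854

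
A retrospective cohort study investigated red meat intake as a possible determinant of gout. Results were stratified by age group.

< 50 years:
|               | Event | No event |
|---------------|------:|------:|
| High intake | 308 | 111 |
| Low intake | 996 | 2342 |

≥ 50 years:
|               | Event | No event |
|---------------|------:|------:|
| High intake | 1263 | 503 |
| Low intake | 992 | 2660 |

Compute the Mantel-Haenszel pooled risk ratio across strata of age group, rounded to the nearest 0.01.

2.59

RR_MH = Σ(aᵢ·n₀ᵢ/nᵢ) / Σ(cᵢ·n₁ᵢ/nᵢ), with n₁ᵢ = aᵢ+bᵢ (exposed), n₀ᵢ = cᵢ+dᵢ (unexposed), nᵢ = n₁ᵢ+n₀ᵢ.
Stratum 1 (< 50 years): n₁ = 419, n₀ = 3338, n = 3757; a·n₀/n = 308·3338/3757 = 273.6503; c·n₁/n = 996·419/3757 = 111.0791
Stratum 2 (≥ 50 years): n₁ = 1766, n₀ = 3652, n = 5418; a·n₀/n = 1263·3652/5418 = 851.3245; c·n₁/n = 992·1766/5418 = 323.3429
RR_MH = (273.6503 + 851.3245) / (111.0791 + 323.3429) = 1124.9747 / 434.4220 = 2.58959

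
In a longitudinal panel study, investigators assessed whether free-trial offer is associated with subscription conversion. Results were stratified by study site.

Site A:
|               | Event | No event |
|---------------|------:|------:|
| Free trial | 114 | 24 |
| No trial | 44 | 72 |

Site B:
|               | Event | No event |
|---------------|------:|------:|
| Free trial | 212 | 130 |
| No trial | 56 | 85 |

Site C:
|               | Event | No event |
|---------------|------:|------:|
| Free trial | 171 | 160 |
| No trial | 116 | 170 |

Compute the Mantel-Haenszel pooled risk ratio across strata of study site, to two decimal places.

1.54

RR_MH = Σ(aᵢ·n₀ᵢ/nᵢ) / Σ(cᵢ·n₁ᵢ/nᵢ), with n₁ᵢ = aᵢ+bᵢ (exposed), n₀ᵢ = cᵢ+dᵢ (unexposed), nᵢ = n₁ᵢ+n₀ᵢ.
Stratum 1 (Site A): n₁ = 138, n₀ = 116, n = 254; a·n₀/n = 114·116/254 = 52.0630; c·n₁/n = 44·138/254 = 23.9055
Stratum 2 (Site B): n₁ = 342, n₀ = 141, n = 483; a·n₀/n = 212·141/483 = 61.8882; c·n₁/n = 56·342/483 = 39.6522
Stratum 3 (Site C): n₁ = 331, n₀ = 286, n = 617; a·n₀/n = 171·286/617 = 79.2642; c·n₁/n = 116·331/617 = 62.2301
RR_MH = (52.0630 + 61.8882 + 79.2642) / (23.9055 + 39.6522 + 62.2301) = 193.2154 / 125.7878 = 1.53604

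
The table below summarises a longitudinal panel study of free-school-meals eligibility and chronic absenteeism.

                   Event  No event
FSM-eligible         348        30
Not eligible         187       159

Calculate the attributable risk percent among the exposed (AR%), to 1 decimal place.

Cells: a = 348, b = 30, c = 187, d = 159.
Risk in exposed = 348/378 = 0.92063; risk in unexposed = 187/346 = 0.54046.
RR = 0.92063/0.54046 = 1.70342
AR% = (RR − 1)/RR × 100 = (1.70342 − 1)/1.70342 × 100 = 41.2946%

41.3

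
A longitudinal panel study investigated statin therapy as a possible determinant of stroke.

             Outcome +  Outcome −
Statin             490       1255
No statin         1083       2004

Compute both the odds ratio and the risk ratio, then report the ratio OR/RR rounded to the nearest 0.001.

0.903

Cells: a = 490, b = 1255, c = 1083, d = 2004.
OR = (490·2004)/(1255·1083) = 981960/1359165 = 0.72247
Risk in exposed = 490/1745 = 0.28080; risk in unexposed = 1083/3087 = 0.35083; RR = 0.80040
OR/RR = 0.72247 / 0.80040 = 0.90264
The outcome is not rare, so the OR lies further from 1 than the RR.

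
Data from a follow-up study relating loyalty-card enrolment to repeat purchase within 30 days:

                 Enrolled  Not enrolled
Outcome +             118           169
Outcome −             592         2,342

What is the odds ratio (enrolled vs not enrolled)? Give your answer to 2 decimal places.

Reading the table with exposure as columns: a = 118 (Enrolled, case), b = 592 (Enrolled, non-case), c = 169 (Not enrolled, case), d = 2342.
OR = (a·d)/(b·c) = (118 × 2342) / (592 × 169) = 276356 / 100048 = 2.76223
The odds of repeat purchase within 30 days are about 2.76 times as high in the enrolled group.

2.76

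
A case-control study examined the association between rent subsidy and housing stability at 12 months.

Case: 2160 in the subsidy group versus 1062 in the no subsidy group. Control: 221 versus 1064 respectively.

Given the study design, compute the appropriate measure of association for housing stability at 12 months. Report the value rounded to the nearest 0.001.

From the description: a = 2160, b = 221, c = 1062, d = 1064.
This is a case-control study: participants were sampled on outcome status, so risks in the source population cannot be estimated directly — relative risk is not valid here. The odds ratio is the appropriate measure.
OR = (a·d)/(b·c) = (2160 × 1064) / (221 × 1062) = 2298240 / 234702 = 9.79216

9.792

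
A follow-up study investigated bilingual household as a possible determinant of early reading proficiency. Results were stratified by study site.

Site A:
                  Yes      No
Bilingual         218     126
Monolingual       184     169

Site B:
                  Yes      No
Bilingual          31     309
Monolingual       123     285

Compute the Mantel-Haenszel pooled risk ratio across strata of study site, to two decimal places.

0.87

RR_MH = Σ(aᵢ·n₀ᵢ/nᵢ) / Σ(cᵢ·n₁ᵢ/nᵢ), with n₁ᵢ = aᵢ+bᵢ (exposed), n₀ᵢ = cᵢ+dᵢ (unexposed), nᵢ = n₁ᵢ+n₀ᵢ.
Stratum 1 (Site A): n₁ = 344, n₀ = 353, n = 697; a·n₀/n = 218·353/697 = 110.4075; c·n₁/n = 184·344/697 = 90.8121
Stratum 2 (Site B): n₁ = 340, n₀ = 408, n = 748; a·n₀/n = 31·408/748 = 16.9091; c·n₁/n = 123·340/748 = 55.9091
RR_MH = (110.4075 + 16.9091) / (90.8121 + 55.9091) = 127.3166 / 146.7211 = 0.86775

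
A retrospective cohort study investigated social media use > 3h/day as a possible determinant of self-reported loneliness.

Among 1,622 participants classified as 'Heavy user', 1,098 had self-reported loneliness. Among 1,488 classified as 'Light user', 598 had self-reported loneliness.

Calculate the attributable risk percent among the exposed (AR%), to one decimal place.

40.6

From the description: a = 1098, b = 524, c = 598, d = 890.
Risk in exposed = 1098/1622 = 0.67694; risk in unexposed = 598/1488 = 0.40188.
RR = 0.67694/0.40188 = 1.68443
AR% = (RR − 1)/RR × 100 = (1.68443 − 1)/1.68443 × 100 = 40.6328%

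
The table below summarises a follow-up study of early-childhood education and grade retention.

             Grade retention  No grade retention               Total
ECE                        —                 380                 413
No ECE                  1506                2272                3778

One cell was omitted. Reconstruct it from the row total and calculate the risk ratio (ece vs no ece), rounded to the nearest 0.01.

The missing cell is in the exposed row: 413 − 380 = 33.
So a = 33, b = 380, c = 1506, d = 2272.
RR = [a/(a+b)] / [c/(c+d)] = (33/413) / (1506/3778) = 0.07990/0.39862 = 0.20045

0.20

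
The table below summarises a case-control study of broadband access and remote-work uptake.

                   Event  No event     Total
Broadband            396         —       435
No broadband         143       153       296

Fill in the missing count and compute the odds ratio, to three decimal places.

The missing cell is in the exposed row: 435 − 396 = 39.
So a = 396, b = 39, c = 143, d = 153.
OR = (a·d)/(b·c) = (396 × 153) / (39 × 143) = 60588 / 5577 = 10.86391

10.864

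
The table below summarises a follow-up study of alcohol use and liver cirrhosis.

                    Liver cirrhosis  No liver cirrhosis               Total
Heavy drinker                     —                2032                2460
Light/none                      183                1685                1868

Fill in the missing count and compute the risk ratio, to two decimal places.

1.78

The missing cell is in the exposed row: 2460 − 2032 = 428.
So a = 428, b = 2032, c = 183, d = 1685.
RR = [a/(a+b)] / [c/(c+d)] = (428/2460) / (183/1868) = 0.17398/0.09797 = 1.77597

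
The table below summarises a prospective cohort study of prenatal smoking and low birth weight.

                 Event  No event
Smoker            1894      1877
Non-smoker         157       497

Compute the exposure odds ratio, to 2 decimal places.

Cells: a = 1894, b = 1877, c = 157, d = 497.
OR = (a·d)/(b·c) = (1894 × 497) / (1877 × 157) = 941318 / 294689 = 3.19428
The odds of low birth weight are about 3.19 times as high in the smoker group.

3.19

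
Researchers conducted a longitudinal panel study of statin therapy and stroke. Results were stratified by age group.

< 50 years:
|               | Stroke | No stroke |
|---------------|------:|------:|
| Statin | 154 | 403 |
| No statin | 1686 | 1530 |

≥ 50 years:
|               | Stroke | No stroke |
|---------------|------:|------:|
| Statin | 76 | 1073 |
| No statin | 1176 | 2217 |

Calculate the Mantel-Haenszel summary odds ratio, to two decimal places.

OR_MH = Σ(aᵢdᵢ/nᵢ) / Σ(bᵢcᵢ/nᵢ), where nᵢ is the stratum total.
Stratum 1 (< 50 years): n = 3773; a·d/n = 154·1530/3773 = 62.4490; b·c/n = 403·1686/3773 = 180.0843
Stratum 2 (≥ 50 years): n = 4542; a·d/n = 76·2217/4542 = 37.0964; b·c/n = 1073·1176/4542 = 277.8177
OR_MH = (62.4490 + 37.0964) / (180.0843 + 277.8177) = 99.5454 / 457.9020 = 0.21739

0.22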